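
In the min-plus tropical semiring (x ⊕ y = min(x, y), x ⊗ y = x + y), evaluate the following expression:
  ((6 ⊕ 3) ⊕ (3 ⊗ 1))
((6 ⊕ 3) ⊕ (3 ⊗ 1)) = 3

Expand innermost to outermost. Recall ⊕ takes the minimum of its arguments and ⊗ takes their sum. Working out the expression ((6 ⊕ 3) ⊕ (3 ⊗ 1)) gives 3.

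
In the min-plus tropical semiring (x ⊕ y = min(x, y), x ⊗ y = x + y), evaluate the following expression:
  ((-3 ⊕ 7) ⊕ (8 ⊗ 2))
((-3 ⊕ 7) ⊕ (8 ⊗ 2)) = -3

Expand innermost to outermost. Recall ⊕ takes the minimum of its arguments and ⊗ takes their sum. Working out the expression ((-3 ⊕ 7) ⊕ (8 ⊗ 2)) gives -3.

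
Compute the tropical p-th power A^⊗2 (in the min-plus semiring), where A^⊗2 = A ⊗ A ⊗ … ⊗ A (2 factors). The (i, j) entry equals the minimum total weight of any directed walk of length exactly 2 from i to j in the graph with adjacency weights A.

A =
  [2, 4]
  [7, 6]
A^⊗2 =
  [4, 6]
  [9, 11]

Each entry (A^⊗2)_ij equals the minimum over all length-2 walks i = v_0 → v_1 → … → v_2 = j of Σ_t A[v_t][v_{t+1}]. For example, for (i, j) = (0, 1) we minimise over 2 possible intermediate vertex sequences; the minimum is 6, attained along the walk 0 → 0 → 1.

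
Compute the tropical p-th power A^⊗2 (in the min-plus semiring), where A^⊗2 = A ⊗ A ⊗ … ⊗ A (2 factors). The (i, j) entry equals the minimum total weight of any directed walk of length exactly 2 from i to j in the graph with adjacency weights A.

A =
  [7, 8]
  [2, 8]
A^⊗2 =
  [10, 15]
  [9, 10]

Each entry (A^⊗2)_ij equals the minimum over all length-2 walks i = v_0 → v_1 → … → v_2 = j of Σ_t A[v_t][v_{t+1}]. For example, for (i, j) = (0, 1) we minimise over 2 possible intermediate vertex sequences; the minimum is 15, attained along the walk 0 → 0 → 1.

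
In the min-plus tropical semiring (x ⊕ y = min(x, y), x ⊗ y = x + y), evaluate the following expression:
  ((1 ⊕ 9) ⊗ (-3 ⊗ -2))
((1 ⊕ 9) ⊗ (-3 ⊗ -2)) = -4

Expand innermost to outermost. Recall ⊕ takes the minimum of its arguments and ⊗ takes their sum. Working out the expression ((1 ⊕ 9) ⊗ (-3 ⊗ -2)) gives -4.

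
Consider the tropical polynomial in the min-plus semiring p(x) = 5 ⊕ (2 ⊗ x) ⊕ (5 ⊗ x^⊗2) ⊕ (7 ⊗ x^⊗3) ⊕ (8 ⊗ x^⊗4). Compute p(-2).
p(-2) = 0

A tropical monomial a ⊗ x^⊗i evaluates to a + i · x. Evaluating each term at x = -2:
  Term 0 contributes 5 + 0 · -2 = 5
  Term 1 contributes 2 + 1 · -2 = 0
  Term 2 contributes 5 + 2 · -2 = 1
  Term 3 contributes 7 + 3 · -2 = 1
  Term 4 contributes 8 + 4 · -2 = 0
p(-2) = ⊕ of these = min[5, 0, 1, 1, 0] = 0.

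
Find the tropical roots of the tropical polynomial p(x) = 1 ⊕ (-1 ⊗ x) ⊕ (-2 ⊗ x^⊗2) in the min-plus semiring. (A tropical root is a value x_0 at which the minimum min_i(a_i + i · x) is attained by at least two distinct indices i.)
Roots: {1, 2}

Each tropical root is a break point of the lower envelope of the lines y = a_i + i · x (there are 3 lines, with slopes 0, 1, ..., 2). Only the lines that attain the minimum somewhere contribute to roots; other lines are dominated. Here the surviving (envelope) indices are i = 2, i = 1, i = 0.
Intersections between consecutive envelope lines give the roots: for adjacent envelope indices i < j the intersection is x = (a_i − a_j) / (j − i). Reading off the sorted break points: {1, 2}.
Verification: at each break x_0, at least two indices attain the minimum of min_i(a_i + i · x_0).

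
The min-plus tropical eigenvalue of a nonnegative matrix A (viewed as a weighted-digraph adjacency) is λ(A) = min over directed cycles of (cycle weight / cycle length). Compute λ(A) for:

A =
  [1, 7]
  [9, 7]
λ(A) = 1

Enumerate directed cycles and compute their means (weight / length). Sample:
  cycle 0 → 0: weight = 1, length = 1, mean = 1/1 ≈ 1.000
  cycle 1 → 1: weight = 7, length = 1, mean = 7/1 ≈ 7.000
  cycle 0 → 1 → 0: weight = 16, length = 2, mean = 16/2 ≈ 8.000
  cycle 1 → 0 → 1: weight = 16, length = 2, mean = 16/2 ≈ 8.000
Minimum mean = 1.000, attained e.g. along the cycle 0 → 0 with weight 1 and length 1. So λ(A) = 1/1 = 1.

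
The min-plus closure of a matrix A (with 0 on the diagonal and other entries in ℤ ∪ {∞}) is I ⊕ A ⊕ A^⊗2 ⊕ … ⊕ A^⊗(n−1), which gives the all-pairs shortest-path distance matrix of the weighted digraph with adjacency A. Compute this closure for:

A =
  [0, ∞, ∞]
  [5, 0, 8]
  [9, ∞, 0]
Closure =
  [0, ∞, ∞]
  [5, 0, 8]
  [9, ∞, 0]

This is the Floyd-Warshall all-pairs shortest-path computation. For each intermediate vertex k = 0, 1, …, 2, update dist[i][j] ← min(dist[i][j], dist[i][k] + dist[k][j]). The final matrix gives, for each (i, j), the minimum total weight of any directed path from i to j (possibly empty when i = j).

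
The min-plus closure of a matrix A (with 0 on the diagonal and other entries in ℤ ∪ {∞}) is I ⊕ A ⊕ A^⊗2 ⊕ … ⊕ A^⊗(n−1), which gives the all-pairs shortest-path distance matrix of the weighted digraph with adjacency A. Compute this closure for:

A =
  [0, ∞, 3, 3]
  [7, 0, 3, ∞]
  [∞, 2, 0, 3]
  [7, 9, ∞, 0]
Closure =
  [0, 5, 3, 3]
  [7, 0, 3, 6]
  [9, 2, 0, 3]
  [7, 9, 10, 0]

This is the Floyd-Warshall all-pairs shortest-path computation. For each intermediate vertex k = 0, 1, …, 3, update dist[i][j] ← min(dist[i][j], dist[i][k] + dist[k][j]). The final matrix gives, for each (i, j), the minimum total weight of any directed path from i to j (possibly empty when i = j).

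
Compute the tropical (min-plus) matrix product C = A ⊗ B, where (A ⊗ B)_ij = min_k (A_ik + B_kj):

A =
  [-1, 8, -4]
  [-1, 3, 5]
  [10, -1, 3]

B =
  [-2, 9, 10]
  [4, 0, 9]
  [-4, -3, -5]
A ⊗ B =
  [-8, -7, -9]
  [-3, 2, 0]
  [-1, -1, -2]

Apply the min-plus product entry-by-entry:
  C[0][0] = min over k of (A[0][0] + B[0][0] = -1 + -2 = -3, A[0][1] + B[1][0] = 8 + 4 = 12, A[0][2] + B[2][0] = -4 + -4 = -8) = -8 (attained at k = 2)
  C[0][1] = min over k of (A[0][0] + B[0][1] = -1 + 9 = 8, A[0][1] + B[1][1] = 8 + 0 = 8, A[0][2] + B[2][1] = -4 + -3 = -7) = -7 (attained at k = 2)
  C[0][2] = min over k of (A[0][0] + B[0][2] = -1 + 10 = 9, A[0][1] + B[1][2] = 8 + 9 = 17, A[0][2] + B[2][2] = -4 + -5 = -9) = -9 (attained at k = 2)
  C[1][0] = min over k of (A[1][0] + B[0][0] = -1 + -2 = -3, A[1][1] + B[1][0] = 3 + 4 = 7, A[1][2] + B[2][0] = 5 + -4 = 1) = -3 (attained at k = 0)
  C[1][1] = min over k of (A[1][0] + B[0][1] = -1 + 9 = 8, A[1][1] + B[1][1] = 3 + 0 = 3, A[1][2] + B[2][1] = 5 + -3 = 2) = 2 (attained at k = 2)
  C[1][2] = min over k of (A[1][0] + B[0][2] = -1 + 10 = 9, A[1][1] + B[1][2] = 3 + 9 = 12, A[1][2] + B[2][2] = 5 + -5 = 0) = 0 (attained at k = 2)
  C[2][0] = min over k of (A[2][0] + B[0][0] = 10 + -2 = 8, A[2][1] + B[1][0] = -1 + 4 = 3, A[2][2] + B[2][0] = 3 + -4 = -1) = -1 (attained at k = 2)
  C[2][1] = min over k of (A[2][0] + B[0][1] = 10 + 9 = 19, A[2][1] + B[1][1] = -1 + 0 = -1, A[2][2] + B[2][1] = 3 + -3 = 0) = -1 (attained at k = 1)
  C[2][2] = min over k of (A[2][0] + B[0][2] = 10 + 10 = 20, A[2][1] + B[1][2] = -1 + 9 = 8, A[2][2] + B[2][2] = 3 + -5 = -2) = -2 (attained at k = 2)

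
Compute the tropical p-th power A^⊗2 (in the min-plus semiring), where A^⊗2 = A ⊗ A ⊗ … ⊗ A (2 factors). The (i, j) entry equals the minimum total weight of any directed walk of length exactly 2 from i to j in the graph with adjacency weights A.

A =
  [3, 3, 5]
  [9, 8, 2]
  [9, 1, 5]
A^⊗2 =
  [6, 6, 5]
  [11, 3, 7]
  [10, 6, 3]

Each entry (A^⊗2)_ij equals the minimum over all length-2 walks i = v_0 → v_1 → … → v_2 = j of Σ_t A[v_t][v_{t+1}]. For example, for (i, j) = (0, 2) we minimise over 3 possible intermediate vertex sequences; the minimum is 5, attained along the walk 0 → 1 → 2.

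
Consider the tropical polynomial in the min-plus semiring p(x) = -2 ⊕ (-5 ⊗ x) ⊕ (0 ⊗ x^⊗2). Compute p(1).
p(1) = -4

A tropical monomial a ⊗ x^⊗i evaluates to a + i · x. Evaluating each term at x = 1:
  Term 0 contributes -2 + 0 · 1 = -2
  Term 1 contributes -5 + 1 · 1 = -4
  Term 2 contributes 0 + 2 · 1 = 2
p(1) = ⊕ of these = min[-2, -4, 2] = -4.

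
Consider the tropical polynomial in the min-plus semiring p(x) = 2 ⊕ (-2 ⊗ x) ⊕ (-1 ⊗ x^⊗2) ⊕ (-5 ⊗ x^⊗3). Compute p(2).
p(2) = 0

A tropical monomial a ⊗ x^⊗i evaluates to a + i · x. Evaluating each term at x = 2:
  Term 0 contributes 2 + 0 · 2 = 2
  Term 1 contributes -2 + 1 · 2 = 0
  Term 2 contributes -1 + 2 · 2 = 3
  Term 3 contributes -5 + 3 · 2 = 1
p(2) = ⊕ of these = min[2, 0, 3, 1] = 0.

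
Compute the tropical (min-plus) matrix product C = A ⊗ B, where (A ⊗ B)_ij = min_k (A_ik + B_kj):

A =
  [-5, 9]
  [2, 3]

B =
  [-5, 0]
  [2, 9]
A ⊗ B =
  [-10, -5]
  [-3, 2]

Apply the min-plus product entry-by-entry:
  C[0][0] = min over k of (A[0][0] + B[0][0] = -5 + -5 = -10, A[0][1] + B[1][0] = 9 + 2 = 11) = -10 (attained at k = 0)
  C[0][1] = min over k of (A[0][0] + B[0][1] = -5 + 0 = -5, A[0][1] + B[1][1] = 9 + 9 = 18) = -5 (attained at k = 0)
  C[1][0] = min over k of (A[1][0] + B[0][0] = 2 + -5 = -3, A[1][1] + B[1][0] = 3 + 2 = 5) = -3 (attained at k = 0)
  C[1][1] = min over k of (A[1][0] + B[0][1] = 2 + 0 = 2, A[1][1] + B[1][1] = 3 + 9 = 12) = 2 (attained at k = 0)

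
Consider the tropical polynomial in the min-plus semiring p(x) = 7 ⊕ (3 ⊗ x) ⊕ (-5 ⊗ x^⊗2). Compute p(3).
p(3) = 1

A tropical monomial a ⊗ x^⊗i evaluates to a + i · x. Evaluating each term at x = 3:
  Term 0 contributes 7 + 0 · 3 = 7
  Term 1 contributes 3 + 1 · 3 = 6
  Term 2 contributes -5 + 2 · 3 = 1
p(3) = ⊕ of these = min[7, 6, 1] = 1.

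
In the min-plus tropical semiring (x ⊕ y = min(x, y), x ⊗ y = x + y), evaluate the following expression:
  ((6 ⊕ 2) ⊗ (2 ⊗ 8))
((6 ⊕ 2) ⊗ (2 ⊗ 8)) = 12

Expand innermost to outermost. Recall ⊕ takes the minimum of its arguments and ⊗ takes their sum. Working out the expression ((6 ⊕ 2) ⊗ (2 ⊗ 8)) gives 12.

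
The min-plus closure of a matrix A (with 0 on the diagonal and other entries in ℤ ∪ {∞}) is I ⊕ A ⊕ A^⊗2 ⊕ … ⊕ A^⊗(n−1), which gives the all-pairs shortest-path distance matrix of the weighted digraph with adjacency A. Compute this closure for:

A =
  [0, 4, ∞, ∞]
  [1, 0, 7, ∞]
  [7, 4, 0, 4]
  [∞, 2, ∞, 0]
Closure =
  [0, 4, 11, 15]
  [1, 0, 7, 11]
  [5, 4, 0, 4]
  [3, 2, 9, 0]

This is the Floyd-Warshall all-pairs shortest-path computation. For each intermediate vertex k = 0, 1, …, 3, update dist[i][j] ← min(dist[i][j], dist[i][k] + dist[k][j]). The final matrix gives, for each (i, j), the minimum total weight of any directed path from i to j (possibly empty when i = j).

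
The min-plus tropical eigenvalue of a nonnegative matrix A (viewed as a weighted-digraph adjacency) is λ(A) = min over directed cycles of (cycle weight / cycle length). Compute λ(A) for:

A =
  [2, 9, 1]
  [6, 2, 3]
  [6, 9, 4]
λ(A) = 2

Enumerate directed cycles and compute their means (weight / length). Sample:
  cycle 0 → 0: weight = 2, length = 1, mean = 2/1 ≈ 2.000
  cycle 1 → 1: weight = 2, length = 1, mean = 2/1 ≈ 2.000
  cycle 2 → 2: weight = 4, length = 1, mean = 4/1 ≈ 4.000
  cycle 0 → 1 → 0: weight = 15, length = 2, mean = 15/2 ≈ 7.500
  cycle 0 → 2 → 0: weight = 7, length = 2, mean = 7/2 ≈ 3.500
  cycle 1 → 0 → 1: weight = 15, length = 2, mean = 15/2 ≈ 7.500
Minimum mean = 2.000, attained e.g. along the cycle 0 → 0 with weight 2 and length 1. So λ(A) = 2/1 = 2.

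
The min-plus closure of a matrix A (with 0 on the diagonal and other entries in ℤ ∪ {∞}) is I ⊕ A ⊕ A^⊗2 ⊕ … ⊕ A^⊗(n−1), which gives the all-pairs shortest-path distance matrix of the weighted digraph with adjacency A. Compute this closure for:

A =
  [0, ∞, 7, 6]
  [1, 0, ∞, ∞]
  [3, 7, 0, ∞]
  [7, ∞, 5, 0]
Closure =
  [0, 14, 7, 6]
  [1, 0, 8, 7]
  [3, 7, 0, 9]
  [7, 12, 5, 0]

This is the Floyd-Warshall all-pairs shortest-path computation. For each intermediate vertex k = 0, 1, …, 3, update dist[i][j] ← min(dist[i][j], dist[i][k] + dist[k][j]). The final matrix gives, for each (i, j), the minimum total weight of any directed path from i to j (possibly empty when i = j).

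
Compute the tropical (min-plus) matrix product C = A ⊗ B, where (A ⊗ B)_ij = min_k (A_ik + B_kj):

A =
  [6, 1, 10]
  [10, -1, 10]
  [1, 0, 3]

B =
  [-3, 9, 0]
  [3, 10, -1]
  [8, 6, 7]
A ⊗ B =
  [3, 11, 0]
  [2, 9, -2]
  [-2, 9, -1]

Apply the min-plus product entry-by-entry:
  C[0][0] = min over k of (A[0][0] + B[0][0] = 6 + -3 = 3, A[0][1] + B[1][0] = 1 + 3 = 4, A[0][2] + B[2][0] = 10 + 8 = 18) = 3 (attained at k = 0)
  C[0][1] = min over k of (A[0][0] + B[0][1] = 6 + 9 = 15, A[0][1] + B[1][1] = 1 + 10 = 11, A[0][2] + B[2][1] = 10 + 6 = 16) = 11 (attained at k = 1)
  C[0][2] = min over k of (A[0][0] + B[0][2] = 6 + 0 = 6, A[0][1] + B[1][2] = 1 + -1 = 0, A[0][2] + B[2][2] = 10 + 7 = 17) = 0 (attained at k = 1)
  C[1][0] = min over k of (A[1][0] + B[0][0] = 10 + -3 = 7, A[1][1] + B[1][0] = -1 + 3 = 2, A[1][2] + B[2][0] = 10 + 8 = 18) = 2 (attained at k = 1)
  C[1][1] = min over k of (A[1][0] + B[0][1] = 10 + 9 = 19, A[1][1] + B[1][1] = -1 + 10 = 9, A[1][2] + B[2][1] = 10 + 6 = 16) = 9 (attained at k = 1)
  C[1][2] = min over k of (A[1][0] + B[0][2] = 10 + 0 = 10, A[1][1] + B[1][2] = -1 + -1 = -2, A[1][2] + B[2][2] = 10 + 7 = 17) = -2 (attained at k = 1)
  C[2][0] = min over k of (A[2][0] + B[0][0] = 1 + -3 = -2, A[2][1] + B[1][0] = 0 + 3 = 3, A[2][2] + B[2][0] = 3 + 8 = 11) = -2 (attained at k = 0)
  C[2][1] = min over k of (A[2][0] + B[0][1] = 1 + 9 = 10, A[2][1] + B[1][1] = 0 + 10 = 10, A[2][2] + B[2][1] = 3 + 6 = 9) = 9 (attained at k = 2)
  C[2][2] = min over k of (A[2][0] + B[0][2] = 1 + 0 = 1, A[2][1] + B[1][2] = 0 + -1 = -1, A[2][2] + B[2][2] = 3 + 7 = 10) = -1 (attained at k = 1)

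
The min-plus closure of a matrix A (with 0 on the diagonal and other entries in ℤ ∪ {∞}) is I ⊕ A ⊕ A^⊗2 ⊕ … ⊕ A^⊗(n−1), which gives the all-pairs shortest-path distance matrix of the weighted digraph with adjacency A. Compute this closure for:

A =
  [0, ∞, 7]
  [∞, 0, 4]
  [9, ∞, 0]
Closure =
  [0, ∞, 7]
  [13, 0, 4]
  [9, ∞, 0]

This is the Floyd-Warshall all-pairs shortest-path computation. For each intermediate vertex k = 0, 1, …, 2, update dist[i][j] ← min(dist[i][j], dist[i][k] + dist[k][j]). The final matrix gives, for each (i, j), the minimum total weight of any directed path from i to j (possibly empty when i = j).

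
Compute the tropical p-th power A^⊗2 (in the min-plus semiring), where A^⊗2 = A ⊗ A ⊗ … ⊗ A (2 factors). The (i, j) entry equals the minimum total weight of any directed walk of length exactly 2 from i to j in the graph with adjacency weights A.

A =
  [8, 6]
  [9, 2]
A^⊗2 =
  [15, 8]
  [11, 4]

Each entry (A^⊗2)_ij equals the minimum over all length-2 walks i = v_0 → v_1 → … → v_2 = j of Σ_t A[v_t][v_{t+1}]. For example, for (i, j) = (0, 1) we minimise over 2 possible intermediate vertex sequences; the minimum is 8, attained along the walk 0 → 1 → 1.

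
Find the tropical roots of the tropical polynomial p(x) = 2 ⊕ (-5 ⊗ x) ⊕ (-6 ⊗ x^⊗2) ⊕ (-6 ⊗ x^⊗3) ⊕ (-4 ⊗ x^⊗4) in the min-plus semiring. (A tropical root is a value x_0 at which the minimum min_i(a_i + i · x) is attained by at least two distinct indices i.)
Roots: {-2, 0, 1, 7}

Each tropical root is a break point of the lower envelope of the lines y = a_i + i · x (there are 5 lines, with slopes 0, 1, ..., 4). Only the lines that attain the minimum somewhere contribute to roots; other lines are dominated. Here the surviving (envelope) indices are i = 4, i = 3, i = 2, i = 1, i = 0.
Intersections between consecutive envelope lines give the roots: for adjacent envelope indices i < j the intersection is x = (a_i − a_j) / (j − i). Reading off the sorted break points: {-2, 0, 1, 7}.
Verification: at each break x_0, at least two indices attain the minimum of min_i(a_i + i · x_0).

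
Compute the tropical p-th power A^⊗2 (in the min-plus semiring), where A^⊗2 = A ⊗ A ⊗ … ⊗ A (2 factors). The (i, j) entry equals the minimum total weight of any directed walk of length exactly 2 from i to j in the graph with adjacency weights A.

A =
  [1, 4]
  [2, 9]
A^⊗2 =
  [2, 5]
  [3, 6]

Each entry (A^⊗2)_ij equals the minimum over all length-2 walks i = v_0 → v_1 → … → v_2 = j of Σ_t A[v_t][v_{t+1}]. For example, for (i, j) = (0, 1) we minimise over 2 possible intermediate vertex sequences; the minimum is 5, attained along the walk 0 → 0 → 1.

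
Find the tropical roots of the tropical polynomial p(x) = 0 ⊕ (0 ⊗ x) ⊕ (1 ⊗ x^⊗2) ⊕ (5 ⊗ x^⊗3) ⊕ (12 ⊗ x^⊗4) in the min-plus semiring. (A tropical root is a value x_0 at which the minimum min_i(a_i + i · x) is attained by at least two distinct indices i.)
Roots: {-7, -4, -1, 0}

Each tropical root is a break point of the lower envelope of the lines y = a_i + i · x (there are 5 lines, with slopes 0, 1, ..., 4). Only the lines that attain the minimum somewhere contribute to roots; other lines are dominated. Here the surviving (envelope) indices are i = 4, i = 3, i = 2, i = 1, i = 0.
Intersections between consecutive envelope lines give the roots: for adjacent envelope indices i < j the intersection is x = (a_i − a_j) / (j − i). Reading off the sorted break points: {-7, -4, -1, 0}.
Verification: at each break x_0, at least two indices attain the minimum of min_i(a_i + i · x_0).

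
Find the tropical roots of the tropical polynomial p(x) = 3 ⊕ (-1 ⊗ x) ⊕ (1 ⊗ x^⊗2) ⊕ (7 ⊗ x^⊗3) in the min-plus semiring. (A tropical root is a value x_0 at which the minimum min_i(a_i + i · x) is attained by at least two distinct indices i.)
Roots: {-6, -2, 4}

Each tropical root is a break point of the lower envelope of the lines y = a_i + i · x (there are 4 lines, with slopes 0, 1, ..., 3). Only the lines that attain the minimum somewhere contribute to roots; other lines are dominated. Here the surviving (envelope) indices are i = 3, i = 2, i = 1, i = 0.
Intersections between consecutive envelope lines give the roots: for adjacent envelope indices i < j the intersection is x = (a_i − a_j) / (j − i). Reading off the sorted break points: {-6, -2, 4}.
Verification: at each break x_0, at least two indices attain the minimum of min_i(a_i + i · x_0).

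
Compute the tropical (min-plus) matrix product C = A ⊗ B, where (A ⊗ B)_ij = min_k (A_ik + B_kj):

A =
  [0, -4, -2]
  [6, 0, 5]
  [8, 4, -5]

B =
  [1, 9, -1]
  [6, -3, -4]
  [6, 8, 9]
A ⊗ B =
  [1, -7, -8]
  [6, -3, -4]
  [1, 1, 0]

Apply the min-plus product entry-by-entry:
  C[0][0] = min over k of (A[0][0] + B[0][0] = 0 + 1 = 1, A[0][1] + B[1][0] = -4 + 6 = 2, A[0][2] + B[2][0] = -2 + 6 = 4) = 1 (attained at k = 0)
  C[0][1] = min over k of (A[0][0] + B[0][1] = 0 + 9 = 9, A[0][1] + B[1][1] = -4 + -3 = -7, A[0][2] + B[2][1] = -2 + 8 = 6) = -7 (attained at k = 1)
  C[0][2] = min over k of (A[0][0] + B[0][2] = 0 + -1 = -1, A[0][1] + B[1][2] = -4 + -4 = -8, A[0][2] + B[2][2] = -2 + 9 = 7) = -8 (attained at k = 1)
  C[1][0] = min over k of (A[1][0] + B[0][0] = 6 + 1 = 7, A[1][1] + B[1][0] = 0 + 6 = 6, A[1][2] + B[2][0] = 5 + 6 = 11) = 6 (attained at k = 1)
  C[1][1] = min over k of (A[1][0] + B[0][1] = 6 + 9 = 15, A[1][1] + B[1][1] = 0 + -3 = -3, A[1][2] + B[2][1] = 5 + 8 = 13) = -3 (attained at k = 1)
  C[1][2] = min over k of (A[1][0] + B[0][2] = 6 + -1 = 5, A[1][1] + B[1][2] = 0 + -4 = -4, A[1][2] + B[2][2] = 5 + 9 = 14) = -4 (attained at k = 1)
  C[2][0] = min over k of (A[2][0] + B[0][0] = 8 + 1 = 9, A[2][1] + B[1][0] = 4 + 6 = 10, A[2][2] + B[2][0] = -5 + 6 = 1) = 1 (attained at k = 2)
  C[2][1] = min over k of (A[2][0] + B[0][1] = 8 + 9 = 17, A[2][1] + B[1][1] = 4 + -3 = 1, A[2][2] + B[2][1] = -5 + 8 = 3) = 1 (attained at k = 1)
  C[2][2] = min over k of (A[2][0] + B[0][2] = 8 + -1 = 7, A[2][1] + B[1][2] = 4 + -4 = 0, A[2][2] + B[2][2] = -5 + 9 = 4) = 0 (attained at k = 1)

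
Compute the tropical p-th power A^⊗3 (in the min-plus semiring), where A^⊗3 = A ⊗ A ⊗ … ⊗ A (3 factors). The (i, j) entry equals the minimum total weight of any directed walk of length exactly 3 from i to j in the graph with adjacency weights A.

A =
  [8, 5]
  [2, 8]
A^⊗3 =
  [15, 12]
  [9, 15]

Each entry (A^⊗3)_ij equals the minimum over all length-3 walks i = v_0 → v_1 → … → v_3 = j of Σ_t A[v_t][v_{t+1}]. For example, for (i, j) = (0, 1) we minimise over 4 possible intermediate vertex sequences; the minimum is 12, attained along the walk 0 → 1 → 0 → 1.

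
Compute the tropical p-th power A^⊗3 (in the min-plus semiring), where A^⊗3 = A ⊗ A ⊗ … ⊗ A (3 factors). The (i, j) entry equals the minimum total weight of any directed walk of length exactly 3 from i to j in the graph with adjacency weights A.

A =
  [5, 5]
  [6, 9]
A^⊗3 =
  [15, 15]
  [16, 16]

Each entry (A^⊗3)_ij equals the minimum over all length-3 walks i = v_0 → v_1 → … → v_3 = j of Σ_t A[v_t][v_{t+1}]. For example, for (i, j) = (0, 1) we minimise over 4 possible intermediate vertex sequences; the minimum is 15, attained along the walk 0 → 0 → 0 → 1.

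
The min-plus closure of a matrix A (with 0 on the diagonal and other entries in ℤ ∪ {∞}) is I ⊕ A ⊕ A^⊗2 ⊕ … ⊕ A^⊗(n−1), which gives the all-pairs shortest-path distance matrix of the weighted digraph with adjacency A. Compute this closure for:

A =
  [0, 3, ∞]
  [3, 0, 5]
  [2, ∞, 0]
Closure =
  [0, 3, 8]
  [3, 0, 5]
  [2, 5, 0]

This is the Floyd-Warshall all-pairs shortest-path computation. For each intermediate vertex k = 0, 1, …, 2, update dist[i][j] ← min(dist[i][j], dist[i][k] + dist[k][j]). The final matrix gives, for each (i, j), the minimum total weight of any directed path from i to j (possibly empty when i = j).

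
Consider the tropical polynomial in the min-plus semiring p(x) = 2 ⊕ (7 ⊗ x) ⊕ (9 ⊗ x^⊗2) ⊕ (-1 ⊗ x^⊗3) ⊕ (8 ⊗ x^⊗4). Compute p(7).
p(7) = 2

A tropical monomial a ⊗ x^⊗i evaluates to a + i · x. Evaluating each term at x = 7:
  Term 0 contributes 2 + 0 · 7 = 2
  Term 1 contributes 7 + 1 · 7 = 14
  Term 2 contributes 9 + 2 · 7 = 23
  Term 3 contributes -1 + 3 · 7 = 20
  Term 4 contributes 8 + 4 · 7 = 36
p(7) = ⊕ of these = min[2, 14, 23, 20, 36] = 2.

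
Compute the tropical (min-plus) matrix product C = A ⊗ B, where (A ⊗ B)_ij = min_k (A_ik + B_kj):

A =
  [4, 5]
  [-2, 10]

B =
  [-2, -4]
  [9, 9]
A ⊗ B =
  [2, 0]
  [-4, -6]

Apply the min-plus product entry-by-entry:
  C[0][0] = min over k of (A[0][0] + B[0][0] = 4 + -2 = 2, A[0][1] + B[1][0] = 5 + 9 = 14) = 2 (attained at k = 0)
  C[0][1] = min over k of (A[0][0] + B[0][1] = 4 + -4 = 0, A[0][1] + B[1][1] = 5 + 9 = 14) = 0 (attained at k = 0)
  C[1][0] = min over k of (A[1][0] + B[0][0] = -2 + -2 = -4, A[1][1] + B[1][0] = 10 + 9 = 19) = -4 (attained at k = 0)
  C[1][1] = min over k of (A[1][0] + B[0][1] = -2 + -4 = -6, A[1][1] + B[1][1] = 10 + 9 = 19) = -6 (attained at k = 0)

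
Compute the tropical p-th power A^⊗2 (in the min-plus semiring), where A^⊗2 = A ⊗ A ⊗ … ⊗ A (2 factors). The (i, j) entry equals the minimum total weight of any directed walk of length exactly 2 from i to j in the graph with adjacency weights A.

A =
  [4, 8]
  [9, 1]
A^⊗2 =
  [8, 9]
  [10, 2]

Each entry (A^⊗2)_ij equals the minimum over all length-2 walks i = v_0 → v_1 → … → v_2 = j of Σ_t A[v_t][v_{t+1}]. For example, for (i, j) = (0, 1) we minimise over 2 possible intermediate vertex sequences; the minimum is 9, attained along the walk 0 → 1 → 1.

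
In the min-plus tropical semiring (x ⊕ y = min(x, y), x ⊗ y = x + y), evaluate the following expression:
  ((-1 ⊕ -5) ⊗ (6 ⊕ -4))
((-1 ⊕ -5) ⊗ (6 ⊕ -4)) = -9

Expand innermost to outermost. Recall ⊕ takes the minimum of its arguments and ⊗ takes their sum. Working out the expression ((-1 ⊕ -5) ⊗ (6 ⊕ -4)) gives -9.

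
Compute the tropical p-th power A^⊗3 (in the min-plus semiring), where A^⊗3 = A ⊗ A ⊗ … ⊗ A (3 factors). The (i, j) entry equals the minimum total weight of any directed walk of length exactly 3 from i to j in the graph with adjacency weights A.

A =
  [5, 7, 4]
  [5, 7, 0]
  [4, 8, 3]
A^⊗3 =
  [11, 15, 10]
  [7, 11, 6]
  [10, 14, 9]

Each entry (A^⊗3)_ij equals the minimum over all length-3 walks i = v_0 → v_1 → … → v_3 = j of Σ_t A[v_t][v_{t+1}]. For example, for (i, j) = (0, 2) we minimise over 9 possible intermediate vertex sequences; the minimum is 10, attained along the walk 0 → 1 → 2 → 2.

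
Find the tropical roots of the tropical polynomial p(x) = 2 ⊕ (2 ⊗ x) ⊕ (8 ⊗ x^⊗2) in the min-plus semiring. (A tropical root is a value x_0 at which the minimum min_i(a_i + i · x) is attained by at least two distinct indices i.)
Roots: {-6, 0}

Each tropical root is a break point of the lower envelope of the lines y = a_i + i · x (there are 3 lines, with slopes 0, 1, ..., 2). Only the lines that attain the minimum somewhere contribute to roots; other lines are dominated. Here the surviving (envelope) indices are i = 2, i = 1, i = 0.
Intersections between consecutive envelope lines give the roots: for adjacent envelope indices i < j the intersection is x = (a_i − a_j) / (j − i). Reading off the sorted break points: {-6, 0}.
Verification: at each break x_0, at least two indices attain the minimum of min_i(a_i + i · x_0).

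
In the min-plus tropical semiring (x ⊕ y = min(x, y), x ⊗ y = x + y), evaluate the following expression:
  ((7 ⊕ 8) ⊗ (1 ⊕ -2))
((7 ⊕ 8) ⊗ (1 ⊕ -2)) = 5

Expand innermost to outermost. Recall ⊕ takes the minimum of its arguments and ⊗ takes their sum. Working out the expression ((7 ⊕ 8) ⊗ (1 ⊕ -2)) gives 5.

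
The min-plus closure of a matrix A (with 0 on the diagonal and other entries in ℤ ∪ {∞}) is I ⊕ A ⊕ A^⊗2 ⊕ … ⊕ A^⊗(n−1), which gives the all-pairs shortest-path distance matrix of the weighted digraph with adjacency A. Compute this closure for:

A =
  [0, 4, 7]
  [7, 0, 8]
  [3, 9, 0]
Closure =
  [0, 4, 7]
  [7, 0, 8]
  [3, 7, 0]

This is the Floyd-Warshall all-pairs shortest-path computation. For each intermediate vertex k = 0, 1, …, 2, update dist[i][j] ← min(dist[i][j], dist[i][k] + dist[k][j]). The final matrix gives, for each (i, j), the minimum total weight of any directed path from i to j (possibly empty when i = j).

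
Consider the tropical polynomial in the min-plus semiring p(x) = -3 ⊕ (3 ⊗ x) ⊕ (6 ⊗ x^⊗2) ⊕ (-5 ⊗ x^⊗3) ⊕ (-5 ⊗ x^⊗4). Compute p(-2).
p(-2) = -13

A tropical monomial a ⊗ x^⊗i evaluates to a + i · x. Evaluating each term at x = -2:
  Term 0 contributes -3 + 0 · -2 = -3
  Term 1 contributes 3 + 1 · -2 = 1
  Term 2 contributes 6 + 2 · -2 = 2
  Term 3 contributes -5 + 3 · -2 = -11
  Term 4 contributes -5 + 4 · -2 = -13
p(-2) = ⊕ of these = min[-3, 1, 2, -11, -13] = -13.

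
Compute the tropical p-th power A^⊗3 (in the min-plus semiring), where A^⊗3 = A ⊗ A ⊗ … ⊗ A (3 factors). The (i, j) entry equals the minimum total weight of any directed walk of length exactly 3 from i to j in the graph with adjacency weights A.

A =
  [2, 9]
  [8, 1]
A^⊗3 =
  [6, 11]
  [10, 3]

Each entry (A^⊗3)_ij equals the minimum over all length-3 walks i = v_0 → v_1 → … → v_3 = j of Σ_t A[v_t][v_{t+1}]. For example, for (i, j) = (0, 1) we minimise over 4 possible intermediate vertex sequences; the minimum is 11, attained along the walk 0 → 1 → 1 → 1.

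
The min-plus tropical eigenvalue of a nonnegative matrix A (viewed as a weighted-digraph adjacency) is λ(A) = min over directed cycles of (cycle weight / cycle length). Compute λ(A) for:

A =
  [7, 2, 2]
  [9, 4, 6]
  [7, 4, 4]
λ(A) = 4

Enumerate directed cycles and compute their means (weight / length). Sample:
  cycle 0 → 0: weight = 7, length = 1, mean = 7/1 ≈ 7.000
  cycle 1 → 1: weight = 4, length = 1, mean = 4/1 ≈ 4.000
  cycle 2 → 2: weight = 4, length = 1, mean = 4/1 ≈ 4.000
  cycle 0 → 1 → 0: weight = 11, length = 2, mean = 11/2 ≈ 5.500
  cycle 0 → 2 → 0: weight = 9, length = 2, mean = 9/2 ≈ 4.500
  cycle 1 → 0 → 1: weight = 11, length = 2, mean = 11/2 ≈ 5.500
Minimum mean = 4.000, attained e.g. along the cycle 1 → 1 with weight 4 and length 1. So λ(A) = 4/1 = 4.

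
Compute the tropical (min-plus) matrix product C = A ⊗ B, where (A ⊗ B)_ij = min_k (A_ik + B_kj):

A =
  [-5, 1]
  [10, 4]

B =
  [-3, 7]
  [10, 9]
A ⊗ B =
  [-8, 2]
  [7, 13]

Apply the min-plus product entry-by-entry:
  C[0][0] = min over k of (A[0][0] + B[0][0] = -5 + -3 = -8, A[0][1] + B[1][0] = 1 + 10 = 11) = -8 (attained at k = 0)
  C[0][1] = min over k of (A[0][0] + B[0][1] = -5 + 7 = 2, A[0][1] + B[1][1] = 1 + 9 = 10) = 2 (attained at k = 0)
  C[1][0] = min over k of (A[1][0] + B[0][0] = 10 + -3 = 7, A[1][1] + B[1][0] = 4 + 10 = 14) = 7 (attained at k = 0)
  C[1][1] = min over k of (A[1][0] + B[0][1] = 10 + 7 = 17, A[1][1] + B[1][1] = 4 + 9 = 13) = 13 (attained at k = 1)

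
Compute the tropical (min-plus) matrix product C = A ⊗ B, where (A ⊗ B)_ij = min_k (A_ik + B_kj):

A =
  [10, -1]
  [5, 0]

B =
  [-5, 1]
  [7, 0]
A ⊗ B =
  [5, -1]
  [0, 0]

Apply the min-plus product entry-by-entry:
  C[0][0] = min over k of (A[0][0] + B[0][0] = 10 + -5 = 5, A[0][1] + B[1][0] = -1 + 7 = 6) = 5 (attained at k = 0)
  C[0][1] = min over k of (A[0][0] + B[0][1] = 10 + 1 = 11, A[0][1] + B[1][1] = -1 + 0 = -1) = -1 (attained at k = 1)
  C[1][0] = min over k of (A[1][0] + B[0][0] = 5 + -5 = 0, A[1][1] + B[1][0] = 0 + 7 = 7) = 0 (attained at k = 0)
  C[1][1] = min over k of (A[1][0] + B[0][1] = 5 + 1 = 6, A[1][1] + B[1][1] = 0 + 0 = 0) = 0 (attained at k = 1)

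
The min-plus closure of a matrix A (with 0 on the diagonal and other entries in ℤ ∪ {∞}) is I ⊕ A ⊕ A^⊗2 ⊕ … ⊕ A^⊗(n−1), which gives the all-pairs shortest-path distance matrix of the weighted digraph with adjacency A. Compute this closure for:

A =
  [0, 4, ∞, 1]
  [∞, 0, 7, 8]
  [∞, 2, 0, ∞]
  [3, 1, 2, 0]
Closure =
  [0, 2, 3, 1]
  [11, 0, 7, 8]
  [13, 2, 0, 10]
  [3, 1, 2, 0]

This is the Floyd-Warshall all-pairs shortest-path computation. For each intermediate vertex k = 0, 1, …, 3, update dist[i][j] ← min(dist[i][j], dist[i][k] + dist[k][j]). The final matrix gives, for each (i, j), the minimum total weight of any directed path from i to j (possibly empty when i = j).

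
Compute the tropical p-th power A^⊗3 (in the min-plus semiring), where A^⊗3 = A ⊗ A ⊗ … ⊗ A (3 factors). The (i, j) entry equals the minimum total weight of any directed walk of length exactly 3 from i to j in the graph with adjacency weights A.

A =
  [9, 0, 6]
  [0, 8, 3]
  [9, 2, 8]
A^⊗3 =
  [8, 0, 6]
  [0, 8, 3]
  [9, 2, 8]

Each entry (A^⊗3)_ij equals the minimum over all length-3 walks i = v_0 → v_1 → … → v_3 = j of Σ_t A[v_t][v_{t+1}]. For example, for (i, j) = (0, 2) we minimise over 9 possible intermediate vertex sequences; the minimum is 6, attained along the walk 0 → 1 → 0 → 2.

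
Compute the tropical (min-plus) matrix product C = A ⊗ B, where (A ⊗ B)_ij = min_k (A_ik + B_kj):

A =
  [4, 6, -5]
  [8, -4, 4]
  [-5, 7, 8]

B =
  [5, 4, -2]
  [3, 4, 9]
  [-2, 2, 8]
A ⊗ B =
  [-7, -3, 2]
  [-1, 0, 5]
  [0, -1, -7]

Apply the min-plus product entry-by-entry:
  C[0][0] = min over k of (A[0][0] + B[0][0] = 4 + 5 = 9, A[0][1] + B[1][0] = 6 + 3 = 9, A[0][2] + B[2][0] = -5 + -2 = -7) = -7 (attained at k = 2)
  C[0][1] = min over k of (A[0][0] + B[0][1] = 4 + 4 = 8, A[0][1] + B[1][1] = 6 + 4 = 10, A[0][2] + B[2][1] = -5 + 2 = -3) = -3 (attained at k = 2)
  C[0][2] = min over k of (A[0][0] + B[0][2] = 4 + -2 = 2, A[0][1] + B[1][2] = 6 + 9 = 15, A[0][2] + B[2][2] = -5 + 8 = 3) = 2 (attained at k = 0)
  C[1][0] = min over k of (A[1][0] + B[0][0] = 8 + 5 = 13, A[1][1] + B[1][0] = -4 + 3 = -1, A[1][2] + B[2][0] = 4 + -2 = 2) = -1 (attained at k = 1)
  C[1][1] = min over k of (A[1][0] + B[0][1] = 8 + 4 = 12, A[1][1] + B[1][1] = -4 + 4 = 0, A[1][2] + B[2][1] = 4 + 2 = 6) = 0 (attained at k = 1)
  C[1][2] = min over k of (A[1][0] + B[0][2] = 8 + -2 = 6, A[1][1] + B[1][2] = -4 + 9 = 5, A[1][2] + B[2][2] = 4 + 8 = 12) = 5 (attained at k = 1)
  C[2][0] = min over k of (A[2][0] + B[0][0] = -5 + 5 = 0, A[2][1] + B[1][0] = 7 + 3 = 10, A[2][2] + B[2][0] = 8 + -2 = 6) = 0 (attained at k = 0)
  C[2][1] = min over k of (A[2][0] + B[0][1] = -5 + 4 = -1, A[2][1] + B[1][1] = 7 + 4 = 11, A[2][2] + B[2][1] = 8 + 2 = 10) = -1 (attained at k = 0)
  C[2][2] = min over k of (A[2][0] + B[0][2] = -5 + -2 = -7, A[2][1] + B[1][2] = 7 + 9 = 16, A[2][2] + B[2][2] = 8 + 8 = 16) = -7 (attained at k = 0)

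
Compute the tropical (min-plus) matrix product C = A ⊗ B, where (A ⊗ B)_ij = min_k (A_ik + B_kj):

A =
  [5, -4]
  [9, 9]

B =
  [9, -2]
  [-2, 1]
A ⊗ B =
  [-6, -3]
  [7, 7]

Apply the min-plus product entry-by-entry:
  C[0][0] = min over k of (A[0][0] + B[0][0] = 5 + 9 = 14, A[0][1] + B[1][0] = -4 + -2 = -6) = -6 (attained at k = 1)
  C[0][1] = min over k of (A[0][0] + B[0][1] = 5 + -2 = 3, A[0][1] + B[1][1] = -4 + 1 = -3) = -3 (attained at k = 1)
  C[1][0] = min over k of (A[1][0] + B[0][0] = 9 + 9 = 18, A[1][1] + B[1][0] = 9 + -2 = 7) = 7 (attained at k = 1)
  C[1][1] = min over k of (A[1][0] + B[0][1] = 9 + -2 = 7, A[1][1] + B[1][1] = 9 + 1 = 10) = 7 (attained at k = 0)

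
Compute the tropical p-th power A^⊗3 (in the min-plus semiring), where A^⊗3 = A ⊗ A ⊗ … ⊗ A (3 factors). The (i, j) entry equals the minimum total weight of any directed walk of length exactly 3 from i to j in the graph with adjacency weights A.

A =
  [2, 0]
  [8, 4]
A^⊗3 =
  [6, 4]
  [12, 10]

Each entry (A^⊗3)_ij equals the minimum over all length-3 walks i = v_0 → v_1 → … → v_3 = j of Σ_t A[v_t][v_{t+1}]. For example, for (i, j) = (0, 1) we minimise over 4 possible intermediate vertex sequences; the minimum is 4, attained along the walk 0 → 0 → 0 → 1.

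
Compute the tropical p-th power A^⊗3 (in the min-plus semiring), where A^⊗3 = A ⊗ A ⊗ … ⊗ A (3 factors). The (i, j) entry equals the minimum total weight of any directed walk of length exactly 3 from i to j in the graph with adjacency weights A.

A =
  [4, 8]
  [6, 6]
A^⊗3 =
  [12, 16]
  [14, 18]

Each entry (A^⊗3)_ij equals the minimum over all length-3 walks i = v_0 → v_1 → … → v_3 = j of Σ_t A[v_t][v_{t+1}]. For example, for (i, j) = (0, 1) we minimise over 4 possible intermediate vertex sequences; the minimum is 16, attained along the walk 0 → 0 → 0 → 1.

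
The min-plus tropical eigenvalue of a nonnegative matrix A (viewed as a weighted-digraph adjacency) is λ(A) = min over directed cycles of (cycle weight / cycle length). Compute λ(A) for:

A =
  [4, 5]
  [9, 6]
λ(A) = 4

Enumerate directed cycles and compute their means (weight / length). Sample:
  cycle 0 → 0: weight = 4, length = 1, mean = 4/1 ≈ 4.000
  cycle 1 → 1: weight = 6, length = 1, mean = 6/1 ≈ 6.000
  cycle 0 → 1 → 0: weight = 14, length = 2, mean = 14/2 ≈ 7.000
  cycle 1 → 0 → 1: weight = 14, length = 2, mean = 14/2 ≈ 7.000
Minimum mean = 4.000, attained e.g. along the cycle 0 → 0 with weight 4 and length 1. So λ(A) = 4/1 = 4.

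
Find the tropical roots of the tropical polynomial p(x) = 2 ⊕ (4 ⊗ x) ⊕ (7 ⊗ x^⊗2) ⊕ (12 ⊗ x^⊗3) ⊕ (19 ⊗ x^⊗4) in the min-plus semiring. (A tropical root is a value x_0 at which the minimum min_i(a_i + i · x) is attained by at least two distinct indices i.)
Roots: {-7, -5, -3, -2}

Each tropical root is a break point of the lower envelope of the lines y = a_i + i · x (there are 5 lines, with slopes 0, 1, ..., 4). Only the lines that attain the minimum somewhere contribute to roots; other lines are dominated. Here the surviving (envelope) indices are i = 4, i = 3, i = 2, i = 1, i = 0.
Intersections between consecutive envelope lines give the roots: for adjacent envelope indices i < j the intersection is x = (a_i − a_j) / (j − i). Reading off the sorted break points: {-7, -5, -3, -2}.
Verification: at each break x_0, at least two indices attain the minimum of min_i(a_i + i · x_0).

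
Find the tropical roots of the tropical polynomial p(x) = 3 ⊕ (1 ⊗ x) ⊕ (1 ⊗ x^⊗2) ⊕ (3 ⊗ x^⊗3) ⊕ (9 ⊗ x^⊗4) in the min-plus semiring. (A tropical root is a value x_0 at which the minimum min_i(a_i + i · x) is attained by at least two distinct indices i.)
Roots: {-6, -2, 0, 2}

Each tropical root is a break point of the lower envelope of the lines y = a_i + i · x (there are 5 lines, with slopes 0, 1, ..., 4). Only the lines that attain the minimum somewhere contribute to roots; other lines are dominated. Here the surviving (envelope) indices are i = 4, i = 3, i = 2, i = 1, i = 0.
Intersections between consecutive envelope lines give the roots: for adjacent envelope indices i < j the intersection is x = (a_i − a_j) / (j − i). Reading off the sorted break points: {-6, -2, 0, 2}.
Verification: at each break x_0, at least two indices attain the minimum of min_i(a_i + i · x_0).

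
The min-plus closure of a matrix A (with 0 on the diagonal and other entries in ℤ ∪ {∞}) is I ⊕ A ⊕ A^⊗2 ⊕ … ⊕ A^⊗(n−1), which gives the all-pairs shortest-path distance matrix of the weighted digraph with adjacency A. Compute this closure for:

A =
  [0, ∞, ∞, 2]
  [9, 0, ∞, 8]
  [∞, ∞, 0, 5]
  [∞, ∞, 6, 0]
Closure =
  [0, ∞, 8, 2]
  [9, 0, 14, 8]
  [∞, ∞, 0, 5]
  [∞, ∞, 6, 0]

This is the Floyd-Warshall all-pairs shortest-path computation. For each intermediate vertex k = 0, 1, …, 3, update dist[i][j] ← min(dist[i][j], dist[i][k] + dist[k][j]). The final matrix gives, for each (i, j), the minimum total weight of any directed path from i to j (possibly empty when i = j).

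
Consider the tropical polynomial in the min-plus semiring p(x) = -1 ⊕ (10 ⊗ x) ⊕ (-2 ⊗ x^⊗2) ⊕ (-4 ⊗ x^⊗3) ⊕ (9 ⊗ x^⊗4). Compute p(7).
p(7) = -1

A tropical monomial a ⊗ x^⊗i evaluates to a + i · x. Evaluating each term at x = 7:
  Term 0 contributes -1 + 0 · 7 = -1
  Term 1 contributes 10 + 1 · 7 = 17
  Term 2 contributes -2 + 2 · 7 = 12
  Term 3 contributes -4 + 3 · 7 = 17
  Term 4 contributes 9 + 4 · 7 = 37
p(7) = ⊕ of these = min[-1, 17, 12, 17, 37] = -1.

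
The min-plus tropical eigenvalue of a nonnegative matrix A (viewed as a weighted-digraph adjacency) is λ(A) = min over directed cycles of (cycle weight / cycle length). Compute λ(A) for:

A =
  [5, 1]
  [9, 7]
λ(A) = 5

Enumerate directed cycles and compute their means (weight / length). Sample:
  cycle 0 → 0: weight = 5, length = 1, mean = 5/1 ≈ 5.000
  cycle 1 → 1: weight = 7, length = 1, mean = 7/1 ≈ 7.000
  cycle 0 → 1 → 0: weight = 10, length = 2, mean = 10/2 ≈ 5.000
  cycle 1 → 0 → 1: weight = 10, length = 2, mean = 10/2 ≈ 5.000
Minimum mean = 5.000, attained e.g. along the cycle 0 → 0 with weight 5 and length 1. So λ(A) = 5/1 = 5.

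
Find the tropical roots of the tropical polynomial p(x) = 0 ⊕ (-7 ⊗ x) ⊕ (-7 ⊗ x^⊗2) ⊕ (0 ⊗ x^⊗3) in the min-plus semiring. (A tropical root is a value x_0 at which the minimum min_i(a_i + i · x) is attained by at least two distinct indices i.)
Roots: {-7, 0, 7}

Each tropical root is a break point of the lower envelope of the lines y = a_i + i · x (there are 4 lines, with slopes 0, 1, ..., 3). Only the lines that attain the minimum somewhere contribute to roots; other lines are dominated. Here the surviving (envelope) indices are i = 3, i = 2, i = 1, i = 0.
Intersections between consecutive envelope lines give the roots: for adjacent envelope indices i < j the intersection is x = (a_i − a_j) / (j − i). Reading off the sorted break points: {-7, 0, 7}.
Verification: at each break x_0, at least two indices attain the minimum of min_i(a_i + i · x_0).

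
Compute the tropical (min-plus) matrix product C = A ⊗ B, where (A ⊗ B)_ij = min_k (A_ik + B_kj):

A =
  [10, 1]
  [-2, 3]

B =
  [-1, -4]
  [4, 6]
A ⊗ B =
  [5, 6]
  [-3, -6]

Apply the min-plus product entry-by-entry:
  C[0][0] = min over k of (A[0][0] + B[0][0] = 10 + -1 = 9, A[0][1] + B[1][0] = 1 + 4 = 5) = 5 (attained at k = 1)
  C[0][1] = min over k of (A[0][0] + B[0][1] = 10 + -4 = 6, A[0][1] + B[1][1] = 1 + 6 = 7) = 6 (attained at k = 0)
  C[1][0] = min over k of (A[1][0] + B[0][0] = -2 + -1 = -3, A[1][1] + B[1][0] = 3 + 4 = 7) = -3 (attained at k = 0)
  C[1][1] = min over k of (A[1][0] + B[0][1] = -2 + -4 = -6, A[1][1] + B[1][1] = 3 + 6 = 9) = -6 (attained at k = 0)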